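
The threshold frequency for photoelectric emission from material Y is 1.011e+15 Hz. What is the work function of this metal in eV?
4.18 eV

At the threshold frequency, photon energy equals work function:
φ = hf₀

Calculating:
φ = (6.626×10⁻³⁴ J·s)(1.011e+15 Hz)
φ = 4.18 eV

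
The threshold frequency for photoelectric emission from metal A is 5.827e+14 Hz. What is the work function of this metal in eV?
2.41 eV

At the threshold frequency, photon energy equals work function:
φ = hf₀

Calculating:
φ = (6.626×10⁻³⁴ J·s)(5.827e+14 Hz)
φ = 2.41 eV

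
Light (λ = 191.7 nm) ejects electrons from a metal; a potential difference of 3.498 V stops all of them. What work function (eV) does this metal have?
2.97 eV

The stopping potential gives the maximum kinetic energy: KE_max = eV_s = 3.498 eV

From Einstein's photoelectric equation: KE_max = hc/λ - φ
Rearranging: φ = hc/λ - KE_max

Calculate photon energy:
E_photon = hc/λ = (6.626×10⁻³⁴ J·s)(3×10⁸ m/s) / (191.7×10⁻⁹ m) = 6.4676 eV

Therefore:
φ = 6.4676 - 3.498 = 2.97 eV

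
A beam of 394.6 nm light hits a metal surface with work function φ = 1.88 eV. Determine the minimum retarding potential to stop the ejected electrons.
1.2620 V

The stopping potential V_s satisfies: eV_s = KE_max

First, find KE_max using Einstein's equation:
E_photon = hc/λ = 3.1420 eV
KE_max = E_photon - φ = 3.1420 - 1.88 = 1.2620 eV

Since eV_s = KE_max:
V_s = KE_max/e = 1.2620 V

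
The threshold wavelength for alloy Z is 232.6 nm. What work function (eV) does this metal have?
5.33 eV

At the threshold wavelength, photon energy equals work function:
φ = hc/λ₀

Calculating:
φ = (6.626×10⁻³⁴ J·s)(3×10⁸ m/s) / (232.6×10⁻⁹ m)
φ = 5.33 eV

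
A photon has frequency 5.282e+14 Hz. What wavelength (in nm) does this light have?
567.57 nm

Using the wave equation: c = fλ

Solving for wavelength:
λ = c/f = (3×10⁸ m/s) / (5.282e+14 Hz)
λ = 567.57 nm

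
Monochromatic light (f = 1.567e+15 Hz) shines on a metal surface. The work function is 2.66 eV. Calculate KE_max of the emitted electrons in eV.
3.8206 eV

Using Einstein's photoelectric equation: KE_max = hf - φ

First, calculate the photon energy:
E_photon = hf = (6.626×10⁻³⁴ J·s)(1.567e+15 Hz)
E_photon = 6.4806 eV

Then, the maximum kinetic energy:
KE_max = E_photon - φ = 6.4806 eV - 2.66 eV = 3.8206 eV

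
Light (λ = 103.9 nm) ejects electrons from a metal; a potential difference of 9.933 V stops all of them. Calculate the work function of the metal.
2.00 eV

The stopping potential gives the maximum kinetic energy: KE_max = eV_s = 9.933 eV

From Einstein's photoelectric equation: KE_max = hc/λ - φ
Rearranging: φ = hc/λ - KE_max

Calculate photon energy:
E_photon = hc/λ = (6.626×10⁻³⁴ J·s)(3×10⁸ m/s) / (103.9×10⁻⁹ m) = 11.9330 eV

Therefore:
φ = 11.9330 - 9.933 = 2.00 eV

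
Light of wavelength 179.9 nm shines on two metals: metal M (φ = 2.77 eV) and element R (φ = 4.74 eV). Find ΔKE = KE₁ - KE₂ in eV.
1.9700 eV

Using KE_max = hc/λ - φ for each metal:

Photon energy: E = hc/λ = 6.8918 eV

For metal M (φ₁ = 2.77 eV):
KE₁ = E - φ₁ = 6.8918 - 2.77 = 4.1218 eV

For element R (φ₂ = 4.74 eV):
KE₂ = E - φ₂ = 6.8918 - 4.74 = 2.1518 eV

Difference:
ΔKE = KE₁ - KE₂ = 4.1218 - 2.1518 = 1.9700 eV

Note: The difference equals the difference in work functions: 4.74 - 2.77 = 1.97 eV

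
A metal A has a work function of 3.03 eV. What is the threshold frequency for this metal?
7.3265e+14 Hz

The threshold frequency is when the photon energy equals the work function:
hf₀ = φ

Solving for f₀:
f₀ = φ/h = (3.03 eV × 1.602×10⁻¹⁹ J/eV) / (6.626×10⁻³⁴ J·s)
f₀ = 7.3265e+14 Hz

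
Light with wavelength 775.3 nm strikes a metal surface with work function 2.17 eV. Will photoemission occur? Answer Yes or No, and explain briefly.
No

For photoemission, the photon energy must exceed the work function.

Photon energy: E = hc/λ = 1.5992 eV
Work function: φ = 2.17 eV

Since E_photon (1.5992 eV) < φ (2.17 eV), photoemission will NOT occur.
The threshold wavelength is λ₀ = hc/φ = 571.4 nm.
Since 775.3 nm > 571.4 nm, the photons lack sufficient energy.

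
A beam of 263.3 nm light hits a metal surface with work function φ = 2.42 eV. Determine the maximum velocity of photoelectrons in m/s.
8.9729e+05 m/s

First, find the maximum kinetic energy:
E_photon = hc/λ = 4.7089 eV
KE_max = E_photon - φ = 4.7089 - 2.42 = 2.2889 eV

Convert to Joules: KE_max = 2.2889 × 1.602×10⁻¹⁹ J = 3.6672e-19 J

Then use KE = ½mv² to find velocity:
v = √(2·KE/m) = √(2 × 3.6672e-19 J / 9.109e-31 kg)
v = 8.9729e+05 m/s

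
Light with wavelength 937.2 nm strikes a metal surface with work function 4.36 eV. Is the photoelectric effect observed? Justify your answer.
No

For photoemission, the photon energy must exceed the work function.

Photon energy: E = hc/λ = 1.3229 eV
Work function: φ = 4.36 eV

Since E_photon (1.3229 eV) < φ (4.36 eV), photoemission will NOT occur.
The threshold wavelength is λ₀ = hc/φ = 284.4 nm.
Since 937.2 nm > 284.4 nm, the photons lack sufficient energy.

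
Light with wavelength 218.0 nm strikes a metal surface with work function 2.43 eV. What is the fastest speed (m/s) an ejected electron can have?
1.0704e+06 m/s

First, find the maximum kinetic energy:
E_photon = hc/λ = 5.6873 eV
KE_max = E_photon - φ = 5.6873 - 2.43 = 3.2573 eV

Convert to Joules: KE_max = 3.2573 × 1.602×10⁻¹⁹ J = 5.2188e-19 J

Then use KE = ½mv² to find velocity:
v = √(2·KE/m) = √(2 × 5.2188e-19 J / 9.109e-31 kg)
v = 1.0704e+06 m/s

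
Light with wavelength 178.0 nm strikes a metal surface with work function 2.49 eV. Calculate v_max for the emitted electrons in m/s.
1.2547e+06 m/s

First, find the maximum kinetic energy:
E_photon = hc/λ = 6.9654 eV
KE_max = E_photon - φ = 6.9654 - 2.49 = 4.4754 eV

Convert to Joules: KE_max = 4.4754 × 1.602×10⁻¹⁹ J = 7.1704e-19 J

Then use KE = ½mv² to find velocity:
v = √(2·KE/m) = √(2 × 7.1704e-19 J / 9.109e-31 kg)
v = 1.2547e+06 m/s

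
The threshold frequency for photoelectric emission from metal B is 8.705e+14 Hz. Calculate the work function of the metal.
3.60 eV

At the threshold frequency, photon energy equals work function:
φ = hf₀

Calculating:
φ = (6.626×10⁻³⁴ J·s)(8.705e+14 Hz)
φ = 3.60 eV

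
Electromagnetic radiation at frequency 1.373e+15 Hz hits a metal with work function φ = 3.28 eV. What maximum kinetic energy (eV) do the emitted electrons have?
2.3983 eV

Using Einstein's photoelectric equation: KE_max = hf - φ

First, calculate the photon energy:
E_photon = hf = (6.626×10⁻³⁴ J·s)(1.373e+15 Hz)
E_photon = 5.6783 eV

Then, the maximum kinetic energy:
KE_max = E_photon - φ = 5.6783 eV - 3.28 eV = 2.3983 eV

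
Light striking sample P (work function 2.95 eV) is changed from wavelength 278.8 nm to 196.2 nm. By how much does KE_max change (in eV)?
1.8722 eV

Using Einstein's equation: KE_max = hc/λ - φ

For λ₁ = 278.8 nm:
KE₁ = hc/λ₁ - φ = 4.4471 - 2.95 = 1.4971 eV

For λ₂ = 196.2 nm:
KE₂ = hc/λ₂ - φ = 6.3193 - 2.95 = 3.3693 eV

Change in KE:
ΔKE = KE₂ - KE₁ = 3.3693 - 1.4971 = 1.8722 eV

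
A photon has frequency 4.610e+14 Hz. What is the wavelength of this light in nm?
650.31 nm

Using the wave equation: c = fλ

Solving for wavelength:
λ = c/f = (3×10⁸ m/s) / (4.610e+14 Hz)
λ = 650.31 nm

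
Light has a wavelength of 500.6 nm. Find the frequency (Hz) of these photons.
5.9887e+14 Hz

Using the wave equation: c = fλ

Solving for frequency:
f = c/λ = (3×10⁸ m/s) / (500.6×10⁻⁹ m)
f = 5.9887e+14 Hz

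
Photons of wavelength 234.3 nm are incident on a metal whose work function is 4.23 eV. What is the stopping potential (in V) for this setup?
1.0617 V

The stopping potential V_s satisfies: eV_s = KE_max

First, find KE_max using Einstein's equation:
E_photon = hc/λ = 5.2917 eV
KE_max = E_photon - φ = 5.2917 - 4.23 = 1.0617 eV

Since eV_s = KE_max:
V_s = KE_max/e = 1.0617 V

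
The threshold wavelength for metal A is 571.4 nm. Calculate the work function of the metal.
2.17 eV

At the threshold wavelength, photon energy equals work function:
φ = hc/λ₀

Calculating:
φ = (6.626×10⁻³⁴ J·s)(3×10⁸ m/s) / (571.4×10⁻⁹ m)
φ = 2.17 eV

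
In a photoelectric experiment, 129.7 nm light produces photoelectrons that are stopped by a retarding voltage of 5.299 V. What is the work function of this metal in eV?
4.26 eV

The stopping potential gives the maximum kinetic energy: KE_max = eV_s = 5.299 eV

From Einstein's photoelectric equation: KE_max = hc/λ - φ
Rearranging: φ = hc/λ - KE_max

Calculate photon energy:
E_photon = hc/λ = (6.626×10⁻³⁴ J·s)(3×10⁸ m/s) / (129.7×10⁻⁹ m) = 9.5593 eV

Therefore:
φ = 9.5593 - 5.299 = 4.26 eV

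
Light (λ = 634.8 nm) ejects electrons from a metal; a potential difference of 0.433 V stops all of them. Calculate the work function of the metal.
1.52 eV

The stopping potential gives the maximum kinetic energy: KE_max = eV_s = 0.433 eV

From Einstein's photoelectric equation: KE_max = hc/λ - φ
Rearranging: φ = hc/λ - KE_max

Calculate photon energy:
E_photon = hc/λ = (6.626×10⁻³⁴ J·s)(3×10⁸ m/s) / (634.8×10⁻⁹ m) = 1.9531 eV

Therefore:
φ = 1.9531 - 0.433 = 1.52 eV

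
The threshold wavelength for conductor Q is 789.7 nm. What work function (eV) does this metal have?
1.57 eV

At the threshold wavelength, photon energy equals work function:
φ = hc/λ₀

Calculating:
φ = (6.626×10⁻³⁴ J·s)(3×10⁸ m/s) / (789.7×10⁻⁹ m)
φ = 1.57 eV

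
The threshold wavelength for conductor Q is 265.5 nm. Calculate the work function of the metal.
4.67 eV

At the threshold wavelength, photon energy equals work function:
φ = hc/λ₀

Calculating:
φ = (6.626×10⁻³⁴ J·s)(3×10⁸ m/s) / (265.5×10⁻⁹ m)
φ = 4.67 eV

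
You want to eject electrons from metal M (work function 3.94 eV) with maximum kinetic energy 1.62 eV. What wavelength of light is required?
222.99 nm

From Einstein's equation: KE_max = hc/λ - φ

Rearranging for λ:
hc/λ = KE_max + φ
λ = hc/(KE_max + φ)

Required photon energy:
E_photon = KE_max + φ = 1.62 + 3.94 = 5.56 eV

Required wavelength:
λ = hc/E_photon = (6.626×10⁻³⁴)(3×10⁸) / (5.56 × 1.602×10⁻¹⁹)
λ = 222.99 nm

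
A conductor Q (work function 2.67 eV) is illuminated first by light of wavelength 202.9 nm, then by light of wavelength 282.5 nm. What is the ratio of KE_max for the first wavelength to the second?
2.0017

Using Einstein's equation: KE_max = hc/λ - φ

For λ₁ = 202.9 nm:
E₁ = hc/λ₁ = 6.1106 eV
KE₁ = E₁ - φ = 6.1106 - 2.67 = 3.4406 eV

For λ₂ = 282.5 nm:
E₂ = hc/λ₂ = 4.3888 eV
KE₂ = E₂ - φ = 4.3888 - 2.67 = 1.7188 eV

Ratio: KE₁/KE₂ = 3.4406/1.7188 = 2.0017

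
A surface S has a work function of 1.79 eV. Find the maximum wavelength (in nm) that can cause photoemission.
692.65 nm

The threshold wavelength is when the photon energy equals the work function:
hc/λ₀ = φ

Solving for λ₀:
λ₀ = hc/φ = (6.626×10⁻³⁴ J·s)(3×10⁸ m/s) / (1.79 eV × 1.602×10⁻¹⁹ J/eV)
λ₀ = 692.65 nm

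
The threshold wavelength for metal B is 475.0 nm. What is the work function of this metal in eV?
2.61 eV

At the threshold wavelength, photon energy equals work function:
φ = hc/λ₀

Calculating:
φ = (6.626×10⁻³⁴ J·s)(3×10⁸ m/s) / (475.0×10⁻⁹ m)
φ = 2.61 eV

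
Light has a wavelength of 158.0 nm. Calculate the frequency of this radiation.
1.8974e+15 Hz

Using the wave equation: c = fλ

Solving for frequency:
f = c/λ = (3×10⁸ m/s) / (158.0×10⁻⁹ m)
f = 1.8974e+15 Hz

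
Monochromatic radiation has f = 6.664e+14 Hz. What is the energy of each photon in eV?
2.7560 eV

Using E = hf:

E = hf = (6.626×10⁻³⁴ J·s)(6.664e+14 Hz)
E = 2.7560 eV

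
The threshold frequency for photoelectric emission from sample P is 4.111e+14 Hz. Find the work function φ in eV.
1.70 eV

At the threshold frequency, photon energy equals work function:
φ = hf₀

Calculating:
φ = (6.626×10⁻³⁴ J·s)(4.111e+14 Hz)
φ = 1.70 eV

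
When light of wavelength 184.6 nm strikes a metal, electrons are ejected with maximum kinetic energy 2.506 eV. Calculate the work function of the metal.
4.21 eV

From Einstein's photoelectric equation: KE_max = hf - φ = hc/λ - φ

Rearranging for φ:
φ = hc/λ - KE_max

Calculate photon energy:
E_photon = hc/λ = 6.7164 eV

Therefore:
φ = 6.7164 - 2.506 = 4.21 eV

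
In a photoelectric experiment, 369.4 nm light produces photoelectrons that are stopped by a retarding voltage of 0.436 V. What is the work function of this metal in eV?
2.92 eV

The stopping potential gives the maximum kinetic energy: KE_max = eV_s = 0.436 eV

From Einstein's photoelectric equation: KE_max = hc/λ - φ
Rearranging: φ = hc/λ - KE_max

Calculate photon energy:
E_photon = hc/λ = (6.626×10⁻³⁴ J·s)(3×10⁸ m/s) / (369.4×10⁻⁹ m) = 3.3564 eV

Therefore:
φ = 3.3564 - 0.436 = 2.92 eV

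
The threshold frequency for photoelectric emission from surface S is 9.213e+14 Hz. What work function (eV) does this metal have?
3.81 eV

At the threshold frequency, photon energy equals work function:
φ = hf₀

Calculating:
φ = (6.626×10⁻³⁴ J·s)(9.213e+14 Hz)
φ = 3.81 eV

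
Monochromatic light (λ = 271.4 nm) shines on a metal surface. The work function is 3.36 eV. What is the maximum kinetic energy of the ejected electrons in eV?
1.2083 eV

Using Einstein's photoelectric equation: KE_max = hf - φ = hc/λ - φ

First, calculate the photon energy:
E_photon = hc/λ = (6.626×10⁻³⁴ J·s)(3×10⁸ m/s) / (271.4×10⁻⁹ m)
E_photon = 4.5683 eV

Then, the maximum kinetic energy:
KE_max = E_photon - φ = 4.5683 eV - 3.36 eV = 1.2083 eV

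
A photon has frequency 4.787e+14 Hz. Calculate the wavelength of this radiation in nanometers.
626.26 nm

Using the wave equation: c = fλ

Solving for wavelength:
λ = c/f = (3×10⁸ m/s) / (4.787e+14 Hz)
λ = 626.26 nm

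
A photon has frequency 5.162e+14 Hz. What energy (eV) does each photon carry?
2.1348 eV

Using E = hf:

E = hf = (6.626×10⁻³⁴ J·s)(5.162e+14 Hz)
E = 2.1348 eV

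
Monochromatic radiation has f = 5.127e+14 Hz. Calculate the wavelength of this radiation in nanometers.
584.73 nm

Using the wave equation: c = fλ

Solving for wavelength:
λ = c/f = (3×10⁸ m/s) / (5.127e+14 Hz)
λ = 584.73 nm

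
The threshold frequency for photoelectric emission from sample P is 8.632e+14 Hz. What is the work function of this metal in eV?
3.57 eV

At the threshold frequency, photon energy equals work function:
φ = hf₀

Calculating:
φ = (6.626×10⁻³⁴ J·s)(8.632e+14 Hz)
φ = 3.57 eV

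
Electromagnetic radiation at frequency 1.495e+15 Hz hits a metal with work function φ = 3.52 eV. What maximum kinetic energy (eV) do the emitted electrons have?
2.6628 eV

Using Einstein's photoelectric equation: KE_max = hf - φ

First, calculate the photon energy:
E_photon = hf = (6.626×10⁻³⁴ J·s)(1.495e+15 Hz)
E_photon = 6.1828 eV

Then, the maximum kinetic energy:
KE_max = E_photon - φ = 6.1828 eV - 3.52 eV = 2.6628 eV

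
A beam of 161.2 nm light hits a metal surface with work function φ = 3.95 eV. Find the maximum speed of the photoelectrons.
1.1472e+06 m/s

First, find the maximum kinetic energy:
E_photon = hc/λ = 7.6913 eV
KE_max = E_photon - φ = 7.6913 - 3.95 = 3.7413 eV

Convert to Joules: KE_max = 3.7413 × 1.602×10⁻¹⁹ J = 5.9943e-19 J

Then use KE = ½mv² to find velocity:
v = √(2·KE/m) = √(2 × 5.9943e-19 J / 9.109e-31 kg)
v = 1.1472e+06 m/s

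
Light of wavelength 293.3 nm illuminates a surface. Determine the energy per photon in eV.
4.2272 eV

Using E = hf = hc/λ:

E = hc/λ = (6.626×10⁻³⁴ J·s)(3×10⁸ m/s) / (293.3×10⁻⁹ m)
E = 4.2272 eV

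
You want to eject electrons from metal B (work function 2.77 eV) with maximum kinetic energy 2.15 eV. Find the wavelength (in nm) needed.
252.00 nm

From Einstein's equation: KE_max = hc/λ - φ

Rearranging for λ:
hc/λ = KE_max + φ
λ = hc/(KE_max + φ)

Required photon energy:
E_photon = KE_max + φ = 2.15 + 2.77 = 4.92 eV

Required wavelength:
λ = hc/E_photon = (6.626×10⁻³⁴)(3×10⁸) / (4.92 × 1.602×10⁻¹⁹)
λ = 252.00 nm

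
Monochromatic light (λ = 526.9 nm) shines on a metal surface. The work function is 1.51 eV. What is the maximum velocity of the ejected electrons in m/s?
5.4458e+05 m/s

First, find the maximum kinetic energy:
E_photon = hc/λ = 2.3531 eV
KE_max = E_photon - φ = 2.3531 - 1.51 = 0.8431 eV

Convert to Joules: KE_max = 0.8431 × 1.602×10⁻¹⁹ J = 1.3508e-19 J

Then use KE = ½mv² to find velocity:
v = √(2·KE/m) = √(2 × 1.3508e-19 J / 9.109e-31 kg)
v = 5.4458e+05 m/s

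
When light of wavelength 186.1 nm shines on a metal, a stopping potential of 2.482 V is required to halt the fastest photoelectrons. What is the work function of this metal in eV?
4.18 eV

The stopping potential gives the maximum kinetic energy: KE_max = eV_s = 2.482 eV

From Einstein's photoelectric equation: KE_max = hc/λ - φ
Rearranging: φ = hc/λ - KE_max

Calculate photon energy:
E_photon = hc/λ = (6.626×10⁻³⁴ J·s)(3×10⁸ m/s) / (186.1×10⁻⁹ m) = 6.6622 eV

Therefore:
φ = 6.6622 - 2.482 = 4.18 eV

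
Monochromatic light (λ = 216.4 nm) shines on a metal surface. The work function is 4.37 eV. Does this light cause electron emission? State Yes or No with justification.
Yes

For photoemission, the photon energy must exceed the work function.

Photon energy: E = hc/λ = 5.7294 eV
Work function: φ = 4.37 eV

Since E_photon (5.7294 eV) > φ (4.37 eV), photoemission WILL occur.
The threshold wavelength is λ₀ = hc/φ = 283.7 nm.
Since 216.4 nm < 283.7 nm, the light has sufficient energy.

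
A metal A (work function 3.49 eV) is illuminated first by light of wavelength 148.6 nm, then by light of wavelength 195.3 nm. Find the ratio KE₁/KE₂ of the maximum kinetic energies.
1.6980

Using Einstein's equation: KE_max = hc/λ - φ

For λ₁ = 148.6 nm:
E₁ = hc/λ₁ = 8.3435 eV
KE₁ = E₁ - φ = 8.3435 - 3.49 = 4.8535 eV

For λ₂ = 195.3 nm:
E₂ = hc/λ₂ = 6.3484 eV
KE₂ = E₂ - φ = 6.3484 - 3.49 = 2.8584 eV

Ratio: KE₁/KE₂ = 4.8535/2.8584 = 1.6980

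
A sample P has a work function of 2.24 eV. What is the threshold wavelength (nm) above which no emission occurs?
553.50 nm

The threshold wavelength is when the photon energy equals the work function:
hc/λ₀ = φ

Solving for λ₀:
λ₀ = hc/φ = (6.626×10⁻³⁴ J·s)(3×10⁸ m/s) / (2.24 eV × 1.602×10⁻¹⁹ J/eV)
λ₀ = 553.50 nm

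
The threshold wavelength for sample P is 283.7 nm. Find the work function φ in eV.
4.37 eV

At the threshold wavelength, photon energy equals work function:
φ = hc/λ₀

Calculating:
φ = (6.626×10⁻³⁴ J·s)(3×10⁸ m/s) / (283.7×10⁻⁹ m)
φ = 4.37 eV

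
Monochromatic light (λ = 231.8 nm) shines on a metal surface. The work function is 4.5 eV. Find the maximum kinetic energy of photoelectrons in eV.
0.8488 eV

Using Einstein's photoelectric equation: KE_max = hf - φ = hc/λ - φ

First, calculate the photon energy:
E_photon = hc/λ = (6.626×10⁻³⁴ J·s)(3×10⁸ m/s) / (231.8×10⁻⁹ m)
E_photon = 5.3488 eV

Then, the maximum kinetic energy:
KE_max = E_photon - φ = 5.3488 eV - 4.5 eV = 0.8488 eV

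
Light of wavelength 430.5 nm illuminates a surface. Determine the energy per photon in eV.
2.8800 eV

Using E = hf = hc/λ:

E = hc/λ = (6.626×10⁻³⁴ J·s)(3×10⁸ m/s) / (430.5×10⁻⁹ m)
E = 2.8800 eV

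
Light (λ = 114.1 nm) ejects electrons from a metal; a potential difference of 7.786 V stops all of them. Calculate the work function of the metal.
3.08 eV

The stopping potential gives the maximum kinetic energy: KE_max = eV_s = 7.786 eV

From Einstein's photoelectric equation: KE_max = hc/λ - φ
Rearranging: φ = hc/λ - KE_max

Calculate photon energy:
E_photon = hc/λ = (6.626×10⁻³⁴ J·s)(3×10⁸ m/s) / (114.1×10⁻⁹ m) = 10.8663 eV

Therefore:
φ = 10.8663 - 7.786 = 3.08 eV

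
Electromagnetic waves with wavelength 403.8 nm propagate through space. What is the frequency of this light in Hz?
7.4243e+14 Hz

Using the wave equation: c = fλ

Solving for frequency:
f = c/λ = (3×10⁸ m/s) / (403.8×10⁻⁹ m)
f = 7.4243e+14 Hz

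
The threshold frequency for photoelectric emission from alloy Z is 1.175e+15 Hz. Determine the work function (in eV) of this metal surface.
4.86 eV

At the threshold frequency, photon energy equals work function:
φ = hf₀

Calculating:
φ = (6.626×10⁻³⁴ J·s)(1.175e+15 Hz)
φ = 4.86 eV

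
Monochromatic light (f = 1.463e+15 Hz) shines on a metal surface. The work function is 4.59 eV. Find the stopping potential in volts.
1.4605 V

The stopping potential V_s satisfies: eV_s = KE_max

First, find KE_max using Einstein's equation:
E_photon = hf = (6.626×10⁻³⁴ J·s)(1.463e+15 Hz) = 6.0505 eV
KE_max = E_photon - φ = 6.0505 - 4.59 = 1.4605 eV

Since eV_s = KE_max:
V_s = KE_max/e = 1.4605 V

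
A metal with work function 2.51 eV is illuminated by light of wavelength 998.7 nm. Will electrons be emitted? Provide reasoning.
No

For photoemission, the photon energy must exceed the work function.

Photon energy: E = hc/λ = 1.2415 eV
Work function: φ = 2.51 eV

Since E_photon (1.2415 eV) < φ (2.51 eV), photoemission will NOT occur.
The threshold wavelength is λ₀ = hc/φ = 494.0 nm.
Since 998.7 nm > 494.0 nm, the photons lack sufficient energy.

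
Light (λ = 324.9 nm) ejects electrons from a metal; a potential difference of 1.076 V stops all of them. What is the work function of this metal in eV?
2.74 eV

The stopping potential gives the maximum kinetic energy: KE_max = eV_s = 1.076 eV

From Einstein's photoelectric equation: KE_max = hc/λ - φ
Rearranging: φ = hc/λ - KE_max

Calculate photon energy:
E_photon = hc/λ = (6.626×10⁻³⁴ J·s)(3×10⁸ m/s) / (324.9×10⁻⁹ m) = 3.8161 eV

Therefore:
φ = 3.8161 - 1.076 = 2.74 eV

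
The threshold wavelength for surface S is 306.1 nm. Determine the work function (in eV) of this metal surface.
4.05 eV

At the threshold wavelength, photon energy equals work function:
φ = hc/λ₀

Calculating:
φ = (6.626×10⁻³⁴ J·s)(3×10⁸ m/s) / (306.1×10⁻⁹ m)
φ = 4.05 eV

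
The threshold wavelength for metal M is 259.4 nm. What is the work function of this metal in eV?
4.78 eV

At the threshold wavelength, photon energy equals work function:
φ = hc/λ₀

Calculating:
φ = (6.626×10⁻³⁴ J·s)(3×10⁸ m/s) / (259.4×10⁻⁹ m)
φ = 4.78 eV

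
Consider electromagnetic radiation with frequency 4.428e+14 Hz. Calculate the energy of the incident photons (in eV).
1.8313 eV

Using E = hf:

E = hf = (6.626×10⁻³⁴ J·s)(4.428e+14 Hz)
E = 1.8313 eV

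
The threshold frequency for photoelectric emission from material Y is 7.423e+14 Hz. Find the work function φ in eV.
3.07 eV

At the threshold frequency, photon energy equals work function:
φ = hf₀

Calculating:
φ = (6.626×10⁻³⁴ J·s)(7.423e+14 Hz)
φ = 3.07 eV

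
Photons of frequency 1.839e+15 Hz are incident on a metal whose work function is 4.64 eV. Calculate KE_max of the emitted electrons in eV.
2.9655 eV

Using Einstein's photoelectric equation: KE_max = hf - φ

First, calculate the photon energy:
E_photon = hf = (6.626×10⁻³⁴ J·s)(1.839e+15 Hz)
E_photon = 7.6055 eV

Then, the maximum kinetic energy:
KE_max = E_photon - φ = 7.6055 eV - 4.64 eV = 2.9655 eV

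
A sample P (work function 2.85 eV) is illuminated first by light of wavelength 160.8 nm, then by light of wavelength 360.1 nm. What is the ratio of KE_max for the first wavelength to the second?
8.1957

Using Einstein's equation: KE_max = hc/λ - φ

For λ₁ = 160.8 nm:
E₁ = hc/λ₁ = 7.7105 eV
KE₁ = E₁ - φ = 7.7105 - 2.85 = 4.8605 eV

For λ₂ = 360.1 nm:
E₂ = hc/λ₂ = 3.4430 eV
KE₂ = E₂ - φ = 3.4430 - 2.85 = 0.5930 eV

Ratio: KE₁/KE₂ = 4.8605/0.5930 = 8.1957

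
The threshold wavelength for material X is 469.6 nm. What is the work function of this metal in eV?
2.64 eV

At the threshold wavelength, photon energy equals work function:
φ = hc/λ₀

Calculating:
φ = (6.626×10⁻³⁴ J·s)(3×10⁸ m/s) / (469.6×10⁻⁹ m)
φ = 2.64 eV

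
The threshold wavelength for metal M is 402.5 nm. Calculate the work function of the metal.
3.08 eV

At the threshold wavelength, photon energy equals work function:
φ = hc/λ₀

Calculating:
φ = (6.626×10⁻³⁴ J·s)(3×10⁸ m/s) / (402.5×10⁻⁹ m)
φ = 3.08 eV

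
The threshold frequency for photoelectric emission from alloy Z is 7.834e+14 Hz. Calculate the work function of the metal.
3.24 eV

At the threshold frequency, photon energy equals work function:
φ = hf₀

Calculating:
φ = (6.626×10⁻³⁴ J·s)(7.834e+14 Hz)
φ = 3.24 eV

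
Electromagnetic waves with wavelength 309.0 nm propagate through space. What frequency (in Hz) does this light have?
9.7020e+14 Hz

Using the wave equation: c = fλ

Solving for frequency:
f = c/λ = (3×10⁸ m/s) / (309.0×10⁻⁹ m)
f = 9.7020e+14 Hz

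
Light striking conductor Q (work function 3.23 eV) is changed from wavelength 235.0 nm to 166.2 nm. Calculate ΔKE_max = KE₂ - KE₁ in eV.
2.1840 eV

Using Einstein's equation: KE_max = hc/λ - φ

For λ₁ = 235.0 nm:
KE₁ = hc/λ₁ - φ = 5.2759 - 3.23 = 2.0459 eV

For λ₂ = 166.2 nm:
KE₂ = hc/λ₂ - φ = 7.4599 - 3.23 = 4.2299 eV

Change in KE:
ΔKE = KE₂ - KE₁ = 4.2299 - 2.0459 = 2.1840 eV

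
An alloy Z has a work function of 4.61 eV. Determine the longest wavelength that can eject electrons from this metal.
268.95 nm

The threshold wavelength is when the photon energy equals the work function:
hc/λ₀ = φ

Solving for λ₀:
λ₀ = hc/φ = (6.626×10⁻³⁴ J·s)(3×10⁸ m/s) / (4.61 eV × 1.602×10⁻¹⁹ J/eV)
λ₀ = 268.95 nm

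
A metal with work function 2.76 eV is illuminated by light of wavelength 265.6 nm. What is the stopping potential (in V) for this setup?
1.9081 V

The stopping potential V_s satisfies: eV_s = KE_max

First, find KE_max using Einstein's equation:
E_photon = hc/λ = 4.6681 eV
KE_max = E_photon - φ = 4.6681 - 2.76 = 1.9081 eV

Since eV_s = KE_max:
V_s = KE_max/e = 1.9081 V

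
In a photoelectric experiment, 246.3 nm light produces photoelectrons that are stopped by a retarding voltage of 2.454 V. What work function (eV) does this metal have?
2.58 eV

The stopping potential gives the maximum kinetic energy: KE_max = eV_s = 2.454 eV

From Einstein's photoelectric equation: KE_max = hc/λ - φ
Rearranging: φ = hc/λ - KE_max

Calculate photon energy:
E_photon = hc/λ = (6.626×10⁻³⁴ J·s)(3×10⁸ m/s) / (246.3×10⁻⁹ m) = 5.0339 eV

Therefore:
φ = 5.0339 - 2.454 = 2.58 eV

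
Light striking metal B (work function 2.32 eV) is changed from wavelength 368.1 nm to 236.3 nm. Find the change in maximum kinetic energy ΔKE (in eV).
1.8787 eV

Using Einstein's equation: KE_max = hc/λ - φ

For λ₁ = 368.1 nm:
KE₁ = hc/λ₁ - φ = 3.3682 - 2.32 = 1.0482 eV

For λ₂ = 236.3 nm:
KE₂ = hc/λ₂ - φ = 5.2469 - 2.32 = 2.9269 eV

Change in KE:
ΔKE = KE₂ - KE₁ = 2.9269 - 1.0482 = 1.8787 eV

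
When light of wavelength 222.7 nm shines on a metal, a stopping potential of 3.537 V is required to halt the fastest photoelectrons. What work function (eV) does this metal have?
2.03 eV

The stopping potential gives the maximum kinetic energy: KE_max = eV_s = 3.537 eV

From Einstein's photoelectric equation: KE_max = hc/λ - φ
Rearranging: φ = hc/λ - KE_max

Calculate photon energy:
E_photon = hc/λ = (6.626×10⁻³⁴ J·s)(3×10⁸ m/s) / (222.7×10⁻⁹ m) = 5.5673 eV

Therefore:
φ = 5.5673 - 3.537 = 2.03 eV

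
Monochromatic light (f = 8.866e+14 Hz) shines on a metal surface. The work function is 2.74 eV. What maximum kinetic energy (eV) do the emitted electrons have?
0.9267 eV

Using Einstein's photoelectric equation: KE_max = hf - φ

First, calculate the photon energy:
E_photon = hf = (6.626×10⁻³⁴ J·s)(8.866e+14 Hz)
E_photon = 3.6667 eV

Then, the maximum kinetic energy:
KE_max = E_photon - φ = 3.6667 eV - 2.74 eV = 0.9267 eV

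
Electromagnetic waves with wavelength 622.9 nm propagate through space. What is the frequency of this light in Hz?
4.8129e+14 Hz

Using the wave equation: c = fλ

Solving for frequency:
f = c/λ = (3×10⁸ m/s) / (622.9×10⁻⁹ m)
f = 4.8129e+14 Hz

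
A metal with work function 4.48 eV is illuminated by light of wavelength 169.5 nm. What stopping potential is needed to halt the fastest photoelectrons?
2.8347 V

The stopping potential V_s satisfies: eV_s = KE_max

First, find KE_max using Einstein's equation:
E_photon = hc/λ = 7.3147 eV
KE_max = E_photon - φ = 7.3147 - 4.48 = 2.8347 eV

Since eV_s = KE_max:
V_s = KE_max/e = 2.8347 V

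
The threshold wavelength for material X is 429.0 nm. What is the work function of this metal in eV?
2.89 eV

At the threshold wavelength, photon energy equals work function:
φ = hc/λ₀

Calculating:
φ = (6.626×10⁻³⁴ J·s)(3×10⁸ m/s) / (429.0×10⁻⁹ m)
φ = 2.89 eV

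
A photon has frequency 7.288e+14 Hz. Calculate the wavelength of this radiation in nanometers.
411.35 nm

Using the wave equation: c = fλ

Solving for wavelength:
λ = c/f = (3×10⁸ m/s) / (7.288e+14 Hz)
λ = 411.35 nm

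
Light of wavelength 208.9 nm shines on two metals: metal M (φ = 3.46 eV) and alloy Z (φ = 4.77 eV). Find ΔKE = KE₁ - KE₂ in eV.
1.3100 eV

Using KE_max = hc/λ - φ for each metal:

Photon energy: E = hc/λ = 5.9351 eV

For metal M (φ₁ = 3.46 eV):
KE₁ = E - φ₁ = 5.9351 - 3.46 = 2.4751 eV

For alloy Z (φ₂ = 4.77 eV):
KE₂ = E - φ₂ = 5.9351 - 4.77 = 1.1651 eV

Difference:
ΔKE = KE₁ - KE₂ = 2.4751 - 1.1651 = 1.3100 eV

Note: The difference equals the difference in work functions: 4.77 - 3.46 = 1.31 eV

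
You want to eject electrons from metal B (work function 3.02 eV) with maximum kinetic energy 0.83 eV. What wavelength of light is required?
322.04 nm

From Einstein's equation: KE_max = hc/λ - φ

Rearranging for λ:
hc/λ = KE_max + φ
λ = hc/(KE_max + φ)

Required photon energy:
E_photon = KE_max + φ = 0.83 + 3.02 = 3.85 eV

Required wavelength:
λ = hc/E_photon = (6.626×10⁻³⁴)(3×10⁸) / (3.85 × 1.602×10⁻¹⁹)
λ = 322.04 nm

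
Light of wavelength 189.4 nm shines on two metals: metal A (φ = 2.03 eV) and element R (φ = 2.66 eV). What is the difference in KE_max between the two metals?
0.6300 eV

Using KE_max = hc/λ - φ for each metal:

Photon energy: E = hc/λ = 6.5462 eV

For metal A (φ₁ = 2.03 eV):
KE₁ = E - φ₁ = 6.5462 - 2.03 = 4.5162 eV

For element R (φ₂ = 2.66 eV):
KE₂ = E - φ₂ = 6.5462 - 2.66 = 3.8862 eV

Difference:
ΔKE = KE₁ - KE₂ = 4.5162 - 3.8862 = 0.6300 eV

Note: The difference equals the difference in work functions: 2.66 - 2.03 = 0.63 eV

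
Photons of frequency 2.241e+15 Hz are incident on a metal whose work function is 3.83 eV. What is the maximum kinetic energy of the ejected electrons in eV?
5.4380 eV

Using Einstein's photoelectric equation: KE_max = hf - φ

First, calculate the photon energy:
E_photon = hf = (6.626×10⁻³⁴ J·s)(2.241e+15 Hz)
E_photon = 9.2680 eV

Then, the maximum kinetic energy:
KE_max = E_photon - φ = 9.2680 eV - 3.83 eV = 5.4380 eV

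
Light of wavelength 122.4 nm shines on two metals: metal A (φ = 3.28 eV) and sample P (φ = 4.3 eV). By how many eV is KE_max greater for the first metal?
1.0200 eV

Using KE_max = hc/λ - φ for each metal:

Photon energy: E = hc/λ = 10.1294 eV

For metal A (φ₁ = 3.28 eV):
KE₁ = E - φ₁ = 10.1294 - 3.28 = 6.8494 eV

For sample P (φ₂ = 4.3 eV):
KE₂ = E - φ₂ = 10.1294 - 4.3 = 5.8294 eV

Difference:
ΔKE = KE₁ - KE₂ = 6.8494 - 5.8294 = 1.0200 eV

Note: The difference equals the difference in work functions: 4.3 - 3.28 = 1.02 eV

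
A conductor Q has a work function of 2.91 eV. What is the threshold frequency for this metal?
7.0363e+14 Hz

The threshold frequency is when the photon energy equals the work function:
hf₀ = φ

Solving for f₀:
f₀ = φ/h = (2.91 eV × 1.602×10⁻¹⁹ J/eV) / (6.626×10⁻³⁴ J·s)
f₀ = 7.0363e+14 Hz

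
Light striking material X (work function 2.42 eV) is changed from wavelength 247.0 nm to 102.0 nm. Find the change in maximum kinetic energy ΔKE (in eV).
7.1357 eV

Using Einstein's equation: KE_max = hc/λ - φ

For λ₁ = 247.0 nm:
KE₁ = hc/λ₁ - φ = 5.0196 - 2.42 = 2.5996 eV

For λ₂ = 102.0 nm:
KE₂ = hc/λ₂ - φ = 12.1553 - 2.42 = 9.7353 eV

Change in KE:
ΔKE = KE₂ - KE₁ = 9.7353 - 2.5996 = 7.1357 eV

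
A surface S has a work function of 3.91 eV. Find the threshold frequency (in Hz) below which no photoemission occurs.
9.4543e+14 Hz

The threshold frequency is when the photon energy equals the work function:
hf₀ = φ

Solving for f₀:
f₀ = φ/h = (3.91 eV × 1.602×10⁻¹⁹ J/eV) / (6.626×10⁻³⁴ J·s)
f₀ = 9.4543e+14 Hz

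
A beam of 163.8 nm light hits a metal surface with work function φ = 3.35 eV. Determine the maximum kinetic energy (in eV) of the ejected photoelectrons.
4.2192 eV

Using Einstein's photoelectric equation: KE_max = hf - φ = hc/λ - φ

First, calculate the photon energy:
E_photon = hc/λ = (6.626×10⁻³⁴ J·s)(3×10⁸ m/s) / (163.8×10⁻⁹ m)
E_photon = 7.5692 eV

Then, the maximum kinetic energy:
KE_max = E_photon - φ = 7.5692 eV - 3.35 eV = 4.2192 eV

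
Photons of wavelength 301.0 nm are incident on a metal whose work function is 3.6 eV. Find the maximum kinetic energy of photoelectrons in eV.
0.5191 eV

Using Einstein's photoelectric equation: KE_max = hf - φ = hc/λ - φ

First, calculate the photon energy:
E_photon = hc/λ = (6.626×10⁻³⁴ J·s)(3×10⁸ m/s) / (301.0×10⁻⁹ m)
E_photon = 4.1191 eV

Then, the maximum kinetic energy:
KE_max = E_photon - φ = 4.1191 eV - 3.6 eV = 0.5191 eV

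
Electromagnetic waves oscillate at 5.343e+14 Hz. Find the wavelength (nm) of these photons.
561.09 nm

Using the wave equation: c = fλ

Solving for wavelength:
λ = c/f = (3×10⁸ m/s) / (5.343e+14 Hz)
λ = 561.09 nm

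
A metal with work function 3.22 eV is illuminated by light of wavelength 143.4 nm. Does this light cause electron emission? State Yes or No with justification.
Yes

For photoemission, the photon energy must exceed the work function.

Photon energy: E = hc/λ = 8.6460 eV
Work function: φ = 3.22 eV

Since E_photon (8.6460 eV) > φ (3.22 eV), photoemission WILL occur.
The threshold wavelength is λ₀ = hc/φ = 385.0 nm.
Since 143.4 nm < 385.0 nm, the light has sufficient energy.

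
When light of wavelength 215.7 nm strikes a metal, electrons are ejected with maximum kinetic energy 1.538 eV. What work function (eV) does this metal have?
4.21 eV

From Einstein's photoelectric equation: KE_max = hf - φ = hc/λ - φ

Rearranging for φ:
φ = hc/λ - KE_max

Calculate photon energy:
E_photon = hc/λ = 5.7480 eV

Therefore:
φ = 5.7480 - 1.538 = 4.21 eV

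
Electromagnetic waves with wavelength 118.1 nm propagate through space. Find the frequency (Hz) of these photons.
2.5385e+15 Hz

Using the wave equation: c = fλ

Solving for frequency:
f = c/λ = (3×10⁸ m/s) / (118.1×10⁻⁹ m)
f = 2.5385e+15 Hz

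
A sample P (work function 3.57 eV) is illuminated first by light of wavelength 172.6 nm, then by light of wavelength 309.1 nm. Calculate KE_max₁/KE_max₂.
8.1910

Using Einstein's equation: KE_max = hc/λ - φ

For λ₁ = 172.6 nm:
E₁ = hc/λ₁ = 7.1833 eV
KE₁ = E₁ - φ = 7.1833 - 3.57 = 3.6133 eV

For λ₂ = 309.1 nm:
E₂ = hc/λ₂ = 4.0111 eV
KE₂ = E₂ - φ = 4.0111 - 3.57 = 0.4411 eV

Ratio: KE₁/KE₂ = 3.6133/0.4411 = 8.1910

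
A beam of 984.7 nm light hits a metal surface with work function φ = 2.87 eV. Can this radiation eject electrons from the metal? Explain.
No

For photoemission, the photon energy must exceed the work function.

Photon energy: E = hc/λ = 1.2591 eV
Work function: φ = 2.87 eV

Since E_photon (1.2591 eV) < φ (2.87 eV), photoemission will NOT occur.
The threshold wavelength is λ₀ = hc/φ = 432.0 nm.
Since 984.7 nm > 432.0 nm, the photons lack sufficient energy.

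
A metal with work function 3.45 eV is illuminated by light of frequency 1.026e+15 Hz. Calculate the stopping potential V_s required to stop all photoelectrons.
0.7932 V

The stopping potential V_s satisfies: eV_s = KE_max

First, find KE_max using Einstein's equation:
E_photon = hf = (6.626×10⁻³⁴ J·s)(1.026e+15 Hz) = 4.2432 eV
KE_max = E_photon - φ = 4.2432 - 3.45 = 0.7932 eV

Since eV_s = KE_max:
V_s = KE_max/e = 0.7932 V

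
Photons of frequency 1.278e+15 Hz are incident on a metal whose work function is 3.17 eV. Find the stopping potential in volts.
2.1154 V

The stopping potential V_s satisfies: eV_s = KE_max

First, find KE_max using Einstein's equation:
E_photon = hf = (6.626×10⁻³⁴ J·s)(1.278e+15 Hz) = 5.2854 eV
KE_max = E_photon - φ = 5.2854 - 3.17 = 2.1154 eV

Since eV_s = KE_max:
V_s = KE_max/e = 2.1154 V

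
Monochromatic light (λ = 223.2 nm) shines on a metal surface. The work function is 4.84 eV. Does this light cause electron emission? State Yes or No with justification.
Yes

For photoemission, the photon energy must exceed the work function.

Photon energy: E = hc/λ = 5.5548 eV
Work function: φ = 4.84 eV

Since E_photon (5.5548 eV) > φ (4.84 eV), photoemission WILL occur.
The threshold wavelength is λ₀ = hc/φ = 256.2 nm.
Since 223.2 nm < 256.2 nm, the light has sufficient energy.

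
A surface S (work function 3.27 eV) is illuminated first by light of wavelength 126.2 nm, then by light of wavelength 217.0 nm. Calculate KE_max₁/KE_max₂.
2.6823

Using Einstein's equation: KE_max = hc/λ - φ

For λ₁ = 126.2 nm:
E₁ = hc/λ₁ = 9.8244 eV
KE₁ = E₁ - φ = 9.8244 - 3.27 = 6.5544 eV

For λ₂ = 217.0 nm:
E₂ = hc/λ₂ = 5.7136 eV
KE₂ = E₂ - φ = 5.7136 - 3.27 = 2.4436 eV

Ratio: KE₁/KE₂ = 6.5544/2.4436 = 2.6823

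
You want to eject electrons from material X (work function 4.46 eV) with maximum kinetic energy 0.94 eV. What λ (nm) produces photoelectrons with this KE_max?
229.60 nm

From Einstein's equation: KE_max = hc/λ - φ

Rearranging for λ:
hc/λ = KE_max + φ
λ = hc/(KE_max + φ)

Required photon energy:
E_photon = KE_max + φ = 0.94 + 4.46 = 5.40 eV

Required wavelength:
λ = hc/E_photon = (6.626×10⁻³⁴)(3×10⁸) / (5.40 × 1.602×10⁻¹⁹)
λ = 229.60 nm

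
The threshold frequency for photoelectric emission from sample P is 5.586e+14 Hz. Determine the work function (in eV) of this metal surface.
2.31 eV

At the threshold frequency, photon energy equals work function:
φ = hf₀

Calculating:
φ = (6.626×10⁻³⁴ J·s)(5.586e+14 Hz)
φ = 2.31 eV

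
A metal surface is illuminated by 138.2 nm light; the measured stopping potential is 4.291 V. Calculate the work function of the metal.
4.68 eV

The stopping potential gives the maximum kinetic energy: KE_max = eV_s = 4.291 eV

From Einstein's photoelectric equation: KE_max = hc/λ - φ
Rearranging: φ = hc/λ - KE_max

Calculate photon energy:
E_photon = hc/λ = (6.626×10⁻³⁴ J·s)(3×10⁸ m/s) / (138.2×10⁻⁹ m) = 8.9714 eV

Therefore:
φ = 8.9714 - 4.291 = 4.68 eV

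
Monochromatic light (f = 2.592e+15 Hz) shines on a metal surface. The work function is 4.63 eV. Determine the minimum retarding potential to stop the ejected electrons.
6.0897 V

The stopping potential V_s satisfies: eV_s = KE_max

First, find KE_max using Einstein's equation:
E_photon = hf = (6.626×10⁻³⁴ J·s)(2.592e+15 Hz) = 10.7197 eV
KE_max = E_photon - φ = 10.7197 - 4.63 = 6.0897 eV

Since eV_s = KE_max:
V_s = KE_max/e = 6.0897 V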